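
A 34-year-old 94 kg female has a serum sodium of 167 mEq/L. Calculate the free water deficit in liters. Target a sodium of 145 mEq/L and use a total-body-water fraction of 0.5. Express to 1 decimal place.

7.1 L

TBW = 0.5 · 94 = 47 L
Free water deficit = TBW · (Na/145 − 1)
= 47 · (167/145 − 1)
= 47 · 0.1517
= 7.13 L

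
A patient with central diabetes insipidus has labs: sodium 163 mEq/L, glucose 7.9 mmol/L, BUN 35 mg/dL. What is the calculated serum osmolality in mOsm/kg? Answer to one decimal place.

Calculated osmolality = 2·Na + glucose + BUN/2.8
= 2·163 + 7.9 + 35/2.8
= 326 + 7.90 + 12.50
= 346.4 mOsm/kg

346.4 mOsm/kg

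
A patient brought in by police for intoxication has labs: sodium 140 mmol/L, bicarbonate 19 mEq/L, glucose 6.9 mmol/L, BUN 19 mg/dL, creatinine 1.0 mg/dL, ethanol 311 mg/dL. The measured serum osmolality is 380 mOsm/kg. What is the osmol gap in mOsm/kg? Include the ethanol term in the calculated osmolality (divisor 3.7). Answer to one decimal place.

Calculated osmolality = 2·Na + glucose + BUN/2.8 + ethanol/3.7
= 2·140 + 6.9 + 19/2.8 + 311/3.7
= 280 + 6.90 + 6.79 + 84.05
= 377.74 mOsm/kg ≈ 377.7 mOsm/kg
Osmolar gap = measured − calculated = 380 − 377.7 = 2.3 mOsm/kg

2.3 mOsm/kg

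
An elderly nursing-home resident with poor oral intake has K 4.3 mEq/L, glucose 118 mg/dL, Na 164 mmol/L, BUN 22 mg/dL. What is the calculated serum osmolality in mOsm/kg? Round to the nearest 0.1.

Calculated osmolality = 2·Na + glucose/18 + BUN/2.8
= 2·164 + 118/18 + 22/2.8
= 328 + 6.56 + 7.86
= 342.42 mOsm/kg

342.4 mOsm/kg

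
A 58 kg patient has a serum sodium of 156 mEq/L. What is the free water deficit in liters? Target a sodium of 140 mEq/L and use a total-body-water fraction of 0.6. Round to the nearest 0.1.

TBW = 0.6 · 58 = 34.8 L
Free water deficit = TBW · (Na/140 − 1)
= 34.8 · (156/140 − 1)
= 34.8 · 0.1143
= 3.98 L

4.0 L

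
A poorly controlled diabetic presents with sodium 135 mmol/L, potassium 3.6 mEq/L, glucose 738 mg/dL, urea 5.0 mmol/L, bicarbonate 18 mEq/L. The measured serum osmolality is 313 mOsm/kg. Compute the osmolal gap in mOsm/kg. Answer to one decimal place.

Calculated osmolality = 2·Na + glucose/18 + urea
= 2·135 + 738/18 + 5
= 270 + 41 + 5
= 316 mOsm/kg ≈ 316.0 mOsm/kg
Osmolar gap = measured − calculated = 313 − 316.0 = -3.0 mOsm/kg

-3.0 mOsm/kg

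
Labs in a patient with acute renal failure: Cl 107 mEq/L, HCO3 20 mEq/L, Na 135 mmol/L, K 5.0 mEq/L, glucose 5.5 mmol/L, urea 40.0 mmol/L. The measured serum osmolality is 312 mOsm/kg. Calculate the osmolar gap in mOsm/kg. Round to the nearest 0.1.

Calculated osmolality = 2·Na + glucose + urea
= 2·135 + 5.5 + 40
= 270 + 5.50 + 40
= 315.5 mOsm/kg ≈ 315.5 mOsm/kg
Osmolar gap = measured − calculated = 312 − 315.5 = -3.5 mOsm/kg

-3.5 mOsm/kg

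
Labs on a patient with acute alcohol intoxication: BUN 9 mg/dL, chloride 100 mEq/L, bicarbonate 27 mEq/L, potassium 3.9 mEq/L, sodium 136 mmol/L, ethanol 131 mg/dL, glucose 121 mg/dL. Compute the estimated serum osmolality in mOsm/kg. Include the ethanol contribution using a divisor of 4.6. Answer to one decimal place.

310.4 mOsm/kg

Calculated osmolality = 2·Na + glucose/18 + BUN/2.8 + ethanol/4.6
= 2·136 + 121/18 + 9/2.8 + 131/4.6
= 272 + 6.72 + 3.21 + 28.48
= 310.41 mOsm/kg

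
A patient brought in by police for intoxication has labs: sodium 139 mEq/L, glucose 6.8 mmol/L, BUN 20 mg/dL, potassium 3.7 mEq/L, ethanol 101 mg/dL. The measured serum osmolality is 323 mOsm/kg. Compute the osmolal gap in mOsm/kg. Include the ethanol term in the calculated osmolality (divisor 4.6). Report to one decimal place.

9.1 mOsm/kg

Calculated osmolality = 2·Na + glucose + BUN/2.8 + ethanol/4.6
= 2·139 + 6.8 + 20/2.8 + 101/4.6
= 278 + 6.80 + 7.14 + 21.96
= 313.9 mOsm/kg ≈ 313.9 mOsm/kg
Osmolar gap = measured − calculated = 323 − 313.9 = 9.1 mOsm/kg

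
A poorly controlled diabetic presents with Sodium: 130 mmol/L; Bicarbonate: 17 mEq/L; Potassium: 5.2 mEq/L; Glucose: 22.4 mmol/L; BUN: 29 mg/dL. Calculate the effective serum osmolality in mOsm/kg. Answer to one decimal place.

282.4 mOsm/kg

Effective osmolality excludes urea (freely permeant across cell membranes):
2·Na + glucose
= 2·130 + 22.4
= 260 + 22.4
= 282.4 mOsm/kg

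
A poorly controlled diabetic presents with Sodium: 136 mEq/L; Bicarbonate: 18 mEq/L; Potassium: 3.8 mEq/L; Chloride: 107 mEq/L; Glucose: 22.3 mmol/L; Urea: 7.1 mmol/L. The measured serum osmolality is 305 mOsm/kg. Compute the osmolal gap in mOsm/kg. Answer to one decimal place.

3.6 mOsm/kg

Calculated osmolality = 2·Na + glucose + urea
= 2·136 + 22.3 + 7.1
= 272 + 22.30 + 7.10
= 301.4 mOsm/kg ≈ 301.4 mOsm/kg
Osmolar gap = measured − calculated = 305 − 301.4 = 3.6 mOsm/kg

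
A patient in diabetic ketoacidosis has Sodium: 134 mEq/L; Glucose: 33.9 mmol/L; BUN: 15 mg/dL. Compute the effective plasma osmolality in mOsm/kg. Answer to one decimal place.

301.9 mOsm/kg

Effective osmolality excludes urea (freely permeant across cell membranes):
2·Na + glucose
= 2·134 + 33.9
= 268 + 33.9
= 301.9 mOsm/kg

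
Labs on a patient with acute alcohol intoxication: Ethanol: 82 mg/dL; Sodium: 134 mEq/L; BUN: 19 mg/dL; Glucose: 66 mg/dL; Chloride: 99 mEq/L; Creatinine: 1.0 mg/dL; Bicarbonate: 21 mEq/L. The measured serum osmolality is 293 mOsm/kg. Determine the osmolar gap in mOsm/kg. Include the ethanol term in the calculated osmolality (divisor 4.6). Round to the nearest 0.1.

Calculated osmolality = 2·Na + glucose/18 + BUN/2.8 + ethanol/4.6
= 2·134 + 66/18 + 19/2.8 + 82/4.6
= 268 + 3.67 + 6.79 + 17.83
= 296.29 mOsm/kg ≈ 296.3 mOsm/kg
Osmolar gap = measured − calculated = 293 − 296.3 = -3.3 mOsm/kg

-3.3 mOsm/kg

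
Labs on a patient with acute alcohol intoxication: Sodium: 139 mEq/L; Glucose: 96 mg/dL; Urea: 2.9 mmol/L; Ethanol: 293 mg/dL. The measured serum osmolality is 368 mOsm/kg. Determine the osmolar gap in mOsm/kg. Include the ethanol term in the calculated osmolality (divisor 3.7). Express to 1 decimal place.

2.6 mOsm/kg

Calculated osmolality = 2·Na + glucose/18 + urea + ethanol/3.7
= 2·139 + 96/18 + 2.9 + 293/3.7
= 278 + 5.33 + 2.90 + 79.19
= 365.42 mOsm/kg ≈ 365.4 mOsm/kg
Osmolar gap = measured − calculated = 368 − 365.4 = 2.6 mOsm/kg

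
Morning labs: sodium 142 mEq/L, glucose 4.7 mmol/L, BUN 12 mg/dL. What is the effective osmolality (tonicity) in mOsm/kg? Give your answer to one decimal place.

Effective osmolality excludes urea (freely permeant across cell membranes):
2·Na + glucose
= 2·142 + 4.7
= 284 + 4.7
= 288.7 mOsm/kg

288.7 mOsm/kg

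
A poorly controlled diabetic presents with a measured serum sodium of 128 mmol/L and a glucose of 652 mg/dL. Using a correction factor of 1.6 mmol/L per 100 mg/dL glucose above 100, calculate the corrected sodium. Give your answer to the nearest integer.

137 mmol/L

Corrected Na = measured Na + 1.6 · (glucose − 100)/100
= 128 + 1.6 · (652 − 100)/100
= 128 + 8.8
= 136.8 mmol/L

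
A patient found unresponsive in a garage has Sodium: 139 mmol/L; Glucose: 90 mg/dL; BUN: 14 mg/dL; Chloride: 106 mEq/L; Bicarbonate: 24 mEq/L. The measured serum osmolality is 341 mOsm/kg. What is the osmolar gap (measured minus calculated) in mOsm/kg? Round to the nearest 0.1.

Calculated osmolality = 2·Na + glucose/18 + BUN/2.8
= 2·139 + 90/18 + 14/2.8
= 278 + 5 + 5
= 288 mOsm/kg ≈ 288.0 mOsm/kg
Osmolar gap = measured − calculated = 341 − 288.0 = 53.0 mOsm/kg

53.0 mOsm/kg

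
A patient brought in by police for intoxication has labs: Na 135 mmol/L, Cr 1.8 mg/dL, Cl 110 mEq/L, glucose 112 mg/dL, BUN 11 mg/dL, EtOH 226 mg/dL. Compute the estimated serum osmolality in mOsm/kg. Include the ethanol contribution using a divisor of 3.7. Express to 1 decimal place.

341.2 mOsm/kg

Calculated osmolality = 2·Na + glucose/18 + BUN/2.8 + ethanol/3.7
= 2·135 + 112/18 + 11/2.8 + 226/3.7
= 270 + 6.22 + 3.93 + 61.08
= 341.23 mOsm/kg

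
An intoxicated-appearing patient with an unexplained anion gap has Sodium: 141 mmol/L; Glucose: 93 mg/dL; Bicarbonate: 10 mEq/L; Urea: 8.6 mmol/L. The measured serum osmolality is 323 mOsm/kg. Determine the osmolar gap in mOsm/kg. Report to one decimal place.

Calculated osmolality = 2·Na + glucose/18 + urea
= 2·141 + 93/18 + 8.6
= 282 + 5.17 + 8.60
= 295.77 mOsm/kg ≈ 295.8 mOsm/kg
Osmolar gap = measured − calculated = 323 − 295.8 = 27.2 mOsm/kg

27.2 mOsm/kg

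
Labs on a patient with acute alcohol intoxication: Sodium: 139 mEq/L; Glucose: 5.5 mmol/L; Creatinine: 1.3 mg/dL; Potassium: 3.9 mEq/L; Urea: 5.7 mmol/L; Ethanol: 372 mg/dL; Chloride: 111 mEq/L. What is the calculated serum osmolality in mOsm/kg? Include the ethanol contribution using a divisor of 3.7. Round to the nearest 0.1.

389.7 mOsm/kg

Calculated osmolality = 2·Na + glucose + urea + ethanol/3.7
= 2·139 + 5.5 + 5.7 + 372/3.7
= 278 + 5.50 + 5.70 + 100.54
= 389.74 mOsm/kg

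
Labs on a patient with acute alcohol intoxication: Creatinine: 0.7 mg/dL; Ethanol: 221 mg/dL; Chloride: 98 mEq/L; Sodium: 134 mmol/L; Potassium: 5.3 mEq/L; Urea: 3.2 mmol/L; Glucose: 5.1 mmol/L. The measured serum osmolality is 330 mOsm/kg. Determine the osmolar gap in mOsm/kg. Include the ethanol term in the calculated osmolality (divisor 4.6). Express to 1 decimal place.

Calculated osmolality = 2·Na + glucose + urea + ethanol/4.6
= 2·134 + 5.1 + 3.2 + 221/4.6
= 268 + 5.10 + 3.20 + 48.04
= 324.34 mOsm/kg ≈ 324.3 mOsm/kg
Osmolar gap = measured − calculated = 330 − 324.3 = 5.7 mOsm/kg

5.7 mOsm/kg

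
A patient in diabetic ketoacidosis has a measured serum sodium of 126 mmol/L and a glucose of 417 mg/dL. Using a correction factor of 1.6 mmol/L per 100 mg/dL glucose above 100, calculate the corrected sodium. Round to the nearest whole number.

131 mmol/L

Corrected Na = measured Na + 1.6 · (glucose − 100)/100
= 126 + 1.6 · (417 − 100)/100
= 126 + 5.1
= 131.1 mmol/L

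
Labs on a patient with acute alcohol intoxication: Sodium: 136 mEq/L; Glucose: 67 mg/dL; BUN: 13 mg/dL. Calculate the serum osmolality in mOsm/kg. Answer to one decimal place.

280.4 mOsm/kg

Calculated osmolality = 2·Na + glucose/18 + BUN/2.8
= 2·136 + 67/18 + 13/2.8
= 272 + 3.72 + 4.64
= 280.36 mOsm/kg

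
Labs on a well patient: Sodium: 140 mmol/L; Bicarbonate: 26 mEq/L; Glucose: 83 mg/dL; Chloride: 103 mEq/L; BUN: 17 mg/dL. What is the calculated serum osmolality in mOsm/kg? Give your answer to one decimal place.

Calculated osmolality = 2·Na + glucose/18 + BUN/2.8
= 2·140 + 83/18 + 17/2.8
= 280 + 4.61 + 6.07
= 290.68 mOsm/kg

290.7 mOsm/kg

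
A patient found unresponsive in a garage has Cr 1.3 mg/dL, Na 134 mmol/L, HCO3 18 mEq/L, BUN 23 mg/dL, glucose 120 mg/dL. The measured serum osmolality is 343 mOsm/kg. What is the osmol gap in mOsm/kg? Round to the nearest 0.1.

Calculated osmolality = 2·Na + glucose/18 + BUN/2.8
= 2·134 + 120/18 + 23/2.8
= 268 + 6.67 + 8.21
= 282.88 mOsm/kg ≈ 282.9 mOsm/kg
Osmolar gap = measured − calculated = 343 − 282.9 = 60.1 mOsm/kg

60.1 mOsm/kg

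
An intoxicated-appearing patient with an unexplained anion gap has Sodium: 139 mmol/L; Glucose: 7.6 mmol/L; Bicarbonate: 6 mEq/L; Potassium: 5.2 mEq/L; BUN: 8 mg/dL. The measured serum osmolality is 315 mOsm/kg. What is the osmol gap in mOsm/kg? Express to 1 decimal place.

26.5 mOsm/kg

Calculated osmolality = 2·Na + glucose + BUN/2.8
= 2·139 + 7.6 + 8/2.8
= 278 + 7.60 + 2.86
= 288.46 mOsm/kg ≈ 288.5 mOsm/kg
Osmolar gap = measured − calculated = 315 − 288.5 = 26.5 mOsm/kg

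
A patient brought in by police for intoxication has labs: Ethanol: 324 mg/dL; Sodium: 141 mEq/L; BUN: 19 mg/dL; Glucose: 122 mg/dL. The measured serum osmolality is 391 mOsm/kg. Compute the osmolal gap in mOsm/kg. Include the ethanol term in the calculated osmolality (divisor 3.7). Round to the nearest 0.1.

7.9 mOsm/kg

Calculated osmolality = 2·Na + glucose/18 + BUN/2.8 + ethanol/3.7
= 2·141 + 122/18 + 19/2.8 + 324/3.7
= 282 + 6.78 + 6.79 + 87.57
= 383.14 mOsm/kg ≈ 383.1 mOsm/kg
Osmolar gap = measured − calculated = 391 − 383.1 = 7.9 mOsm/kg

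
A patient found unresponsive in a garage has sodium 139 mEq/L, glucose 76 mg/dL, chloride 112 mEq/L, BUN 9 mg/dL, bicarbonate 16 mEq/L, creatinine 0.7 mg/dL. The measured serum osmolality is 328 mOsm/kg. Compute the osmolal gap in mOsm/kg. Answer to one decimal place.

42.6 mOsm/kg

Calculated osmolality = 2·Na + glucose/18 + BUN/2.8
= 2·139 + 76/18 + 9/2.8
= 278 + 4.22 + 3.21
= 285.43 mOsm/kg ≈ 285.4 mOsm/kg
Osmolar gap = measured − calculated = 328 − 285.4 = 42.6 mOsm/kg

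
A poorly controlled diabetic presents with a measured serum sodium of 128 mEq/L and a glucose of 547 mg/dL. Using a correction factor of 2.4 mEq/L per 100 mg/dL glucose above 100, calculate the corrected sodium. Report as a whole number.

139 mEq/L

Corrected Na = measured Na + 2.4 · (glucose − 100)/100
= 128 + 2.4 · (547 − 100)/100
= 128 + 10.7
= 138.7 mEq/L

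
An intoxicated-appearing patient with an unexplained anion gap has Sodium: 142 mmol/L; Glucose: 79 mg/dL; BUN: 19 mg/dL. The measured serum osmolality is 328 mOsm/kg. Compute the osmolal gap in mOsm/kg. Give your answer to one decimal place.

Calculated osmolality = 2·Na + glucose/18 + BUN/2.8
= 2·142 + 79/18 + 19/2.8
= 284 + 4.39 + 6.79
= 295.18 mOsm/kg ≈ 295.2 mOsm/kg
Osmolar gap = measured − calculated = 328 − 295.2 = 32.8 mOsm/kg

32.8 mOsm/kg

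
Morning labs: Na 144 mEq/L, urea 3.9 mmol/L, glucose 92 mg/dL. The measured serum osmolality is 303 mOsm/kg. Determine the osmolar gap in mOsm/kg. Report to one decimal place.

Calculated osmolality = 2·Na + glucose/18 + urea
= 2·144 + 92/18 + 3.9
= 288 + 5.11 + 3.90
= 297.01 mOsm/kg ≈ 297.0 mOsm/kg
Osmolar gap = measured − calculated = 303 − 297.0 = 6.0 mOsm/kg

6.0 mOsm/kg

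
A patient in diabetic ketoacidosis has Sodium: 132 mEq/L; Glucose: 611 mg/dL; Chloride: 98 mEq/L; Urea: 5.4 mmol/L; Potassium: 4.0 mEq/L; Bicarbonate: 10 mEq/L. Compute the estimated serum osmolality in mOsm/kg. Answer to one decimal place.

Calculated osmolality = 2·Na + glucose/18 + urea
= 2·132 + 611/18 + 5.4
= 264 + 33.94 + 5.40
= 303.34 mOsm/kg

303.3 mOsm/kg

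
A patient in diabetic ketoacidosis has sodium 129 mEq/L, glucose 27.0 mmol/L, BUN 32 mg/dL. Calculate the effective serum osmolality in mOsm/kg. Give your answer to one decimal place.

285.0 mOsm/kg

Effective osmolality excludes urea (freely permeant across cell membranes):
2·Na + glucose
= 2·129 + 27
= 258 + 27
= 285 mOsm/kg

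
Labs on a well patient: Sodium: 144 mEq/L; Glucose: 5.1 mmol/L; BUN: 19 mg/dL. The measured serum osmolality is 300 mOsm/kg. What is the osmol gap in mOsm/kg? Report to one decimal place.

0.1 mOsm/kg

Calculated osmolality = 2·Na + glucose + BUN/2.8
= 2·144 + 5.1 + 19/2.8
= 288 + 5.10 + 6.79
= 299.89 mOsm/kg ≈ 299.9 mOsm/kg
Osmolar gap = measured − calculated = 300 − 299.9 = 0.1 mOsm/kg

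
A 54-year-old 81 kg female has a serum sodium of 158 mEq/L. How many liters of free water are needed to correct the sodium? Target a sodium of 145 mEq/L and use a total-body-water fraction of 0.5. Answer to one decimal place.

TBW = 0.5 · 81 = 40.5 L
Free water deficit = TBW · (Na/145 − 1)
= 40.5 · (158/145 − 1)
= 40.5 · 0.0897
= 3.63 L

3.6 L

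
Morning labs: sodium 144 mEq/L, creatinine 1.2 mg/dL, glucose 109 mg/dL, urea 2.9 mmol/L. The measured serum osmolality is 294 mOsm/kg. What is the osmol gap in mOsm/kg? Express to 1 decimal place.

Calculated osmolality = 2·Na + glucose/18 + urea
= 2·144 + 109/18 + 2.9
= 288 + 6.06 + 2.90
= 296.96 mOsm/kg ≈ 297.0 mOsm/kg
Osmolar gap = measured − calculated = 294 − 297.0 = -3.0 mOsm/kg

-3.0 mOsm/kg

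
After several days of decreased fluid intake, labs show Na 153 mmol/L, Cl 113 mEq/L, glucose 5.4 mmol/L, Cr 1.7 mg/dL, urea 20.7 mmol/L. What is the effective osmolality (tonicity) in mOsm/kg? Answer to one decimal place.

311.4 mOsm/kg

Effective osmolality excludes urea (freely permeant across cell membranes):
2·Na + glucose
= 2·153 + 5.4
= 306 + 5.4
= 311.4 mOsm/kg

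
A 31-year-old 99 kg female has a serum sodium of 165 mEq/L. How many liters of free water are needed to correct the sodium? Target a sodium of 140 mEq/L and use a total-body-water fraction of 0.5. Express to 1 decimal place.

8.8 L

TBW = 0.5 · 99 = 49.5 L
Free water deficit = TBW · (Na/140 − 1)
= 49.5 · (165/140 − 1)
= 49.5 · 0.1786
= 8.84 L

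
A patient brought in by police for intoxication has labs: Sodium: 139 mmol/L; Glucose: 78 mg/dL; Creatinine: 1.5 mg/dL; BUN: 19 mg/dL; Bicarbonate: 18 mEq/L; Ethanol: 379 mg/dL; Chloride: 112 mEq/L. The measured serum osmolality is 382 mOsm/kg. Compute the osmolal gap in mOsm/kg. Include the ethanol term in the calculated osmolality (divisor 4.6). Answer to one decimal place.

10.5 mOsm/kg

Calculated osmolality = 2·Na + glucose/18 + BUN/2.8 + ethanol/4.6
= 2·139 + 78/18 + 19/2.8 + 379/4.6
= 278 + 4.33 + 6.79 + 82.39
= 371.51 mOsm/kg ≈ 371.5 mOsm/kg
Osmolar gap = measured − calculated = 382 − 371.5 = 10.5 mOsm/kg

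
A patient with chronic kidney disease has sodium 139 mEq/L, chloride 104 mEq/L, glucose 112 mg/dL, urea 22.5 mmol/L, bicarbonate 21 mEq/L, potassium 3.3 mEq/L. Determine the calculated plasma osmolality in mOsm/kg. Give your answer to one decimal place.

306.7 mOsm/kg

Calculated osmolality = 2·Na + glucose/18 + urea
= 2·139 + 112/18 + 22.5
= 278 + 6.22 + 22.50
= 306.72 mOsm/kg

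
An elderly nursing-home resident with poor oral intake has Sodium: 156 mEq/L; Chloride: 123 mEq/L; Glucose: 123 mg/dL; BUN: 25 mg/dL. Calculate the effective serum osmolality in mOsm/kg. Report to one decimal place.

318.8 mOsm/kg

Effective osmolality excludes urea (freely permeant across cell membranes):
2·Na + glucose/18
= 2·156 + 123/18
= 312 + 6.83
= 318.83 mOsm/kg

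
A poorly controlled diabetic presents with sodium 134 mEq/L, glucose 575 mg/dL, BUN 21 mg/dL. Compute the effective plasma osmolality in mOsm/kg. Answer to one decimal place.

299.9 mOsm/kg

Effective osmolality excludes urea (freely permeant across cell membranes):
2·Na + glucose/18
= 2·134 + 575/18
= 268 + 31.94
= 299.94 mOsm/kg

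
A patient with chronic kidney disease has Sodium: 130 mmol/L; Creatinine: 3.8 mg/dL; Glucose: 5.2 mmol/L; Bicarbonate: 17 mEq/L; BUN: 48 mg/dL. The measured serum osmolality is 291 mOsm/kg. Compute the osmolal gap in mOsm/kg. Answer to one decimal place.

Calculated osmolality = 2·Na + glucose + BUN/2.8
= 2·130 + 5.2 + 48/2.8
= 260 + 5.20 + 17.14
= 282.34 mOsm/kg ≈ 282.3 mOsm/kg
Osmolar gap = measured − calculated = 291 − 282.3 = 8.7 mOsm/kg

8.7 mOsm/kg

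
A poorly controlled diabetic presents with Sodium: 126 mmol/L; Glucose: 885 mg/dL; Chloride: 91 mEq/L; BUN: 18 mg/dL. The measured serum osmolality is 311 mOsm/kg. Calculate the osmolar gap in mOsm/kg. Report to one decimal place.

Calculated osmolality = 2·Na + glucose/18 + BUN/2.8
= 2·126 + 885/18 + 18/2.8
= 252 + 49.17 + 6.43
= 307.6 mOsm/kg ≈ 307.6 mOsm/kg
Osmolar gap = measured − calculated = 311 − 307.6 = 3.4 mOsm/kg

3.4 mOsm/kg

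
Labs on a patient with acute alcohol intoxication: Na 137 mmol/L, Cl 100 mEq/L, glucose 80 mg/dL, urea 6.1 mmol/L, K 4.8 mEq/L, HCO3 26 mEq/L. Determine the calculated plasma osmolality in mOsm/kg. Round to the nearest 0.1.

284.5 mOsm/kg

Calculated osmolality = 2·Na + glucose/18 + urea
= 2·137 + 80/18 + 6.1
= 274 + 4.44 + 6.10
= 284.54 mOsm/kg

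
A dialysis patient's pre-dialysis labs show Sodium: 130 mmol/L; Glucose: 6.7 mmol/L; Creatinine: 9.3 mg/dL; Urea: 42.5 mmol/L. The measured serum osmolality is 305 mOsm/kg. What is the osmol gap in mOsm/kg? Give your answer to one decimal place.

-4.2 mOsm/kg

Calculated osmolality = 2·Na + glucose + urea
= 2·130 + 6.7 + 42.5
= 260 + 6.70 + 42.50
= 309.2 mOsm/kg ≈ 309.2 mOsm/kg
Osmolar gap = measured − calculated = 305 − 309.2 = -4.2 mOsm/kg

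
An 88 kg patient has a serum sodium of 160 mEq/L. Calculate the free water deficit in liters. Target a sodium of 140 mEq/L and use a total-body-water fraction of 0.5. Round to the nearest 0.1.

6.3 L

TBW = 0.5 · 88 = 44 L
Free water deficit = TBW · (Na/140 − 1)
= 44 · (160/140 − 1)
= 44 · 0.1429
= 6.29 L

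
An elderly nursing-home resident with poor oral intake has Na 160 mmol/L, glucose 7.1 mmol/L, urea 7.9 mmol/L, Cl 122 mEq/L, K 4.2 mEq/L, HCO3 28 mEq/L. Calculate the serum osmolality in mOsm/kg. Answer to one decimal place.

Calculated osmolality = 2·Na + glucose + urea
= 2·160 + 7.1 + 7.9
= 320 + 7.10 + 7.90
= 335 mOsm/kg

335.0 mOsm/kg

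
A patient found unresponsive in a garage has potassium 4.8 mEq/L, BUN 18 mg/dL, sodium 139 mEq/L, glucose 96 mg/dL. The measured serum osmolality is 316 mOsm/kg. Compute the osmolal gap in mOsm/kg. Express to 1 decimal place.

26.2 mOsm/kg

Calculated osmolality = 2·Na + glucose/18 + BUN/2.8
= 2·139 + 96/18 + 18/2.8
= 278 + 5.33 + 6.43
= 289.76 mOsm/kg ≈ 289.8 mOsm/kg
Osmolar gap = measured − calculated = 316 − 289.8 = 26.2 mOsm/kg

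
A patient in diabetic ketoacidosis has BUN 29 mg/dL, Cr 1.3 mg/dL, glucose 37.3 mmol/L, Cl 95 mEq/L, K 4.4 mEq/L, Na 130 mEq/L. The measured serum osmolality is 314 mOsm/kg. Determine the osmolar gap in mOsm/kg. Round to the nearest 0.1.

Calculated osmolality = 2·Na + glucose + BUN/2.8
= 2·130 + 37.3 + 29/2.8
= 260 + 37.30 + 10.36
= 307.66 mOsm/kg ≈ 307.7 mOsm/kg
Osmolar gap = measured − calculated = 314 − 307.7 = 6.3 mOsm/kg

6.3 mOsm/kg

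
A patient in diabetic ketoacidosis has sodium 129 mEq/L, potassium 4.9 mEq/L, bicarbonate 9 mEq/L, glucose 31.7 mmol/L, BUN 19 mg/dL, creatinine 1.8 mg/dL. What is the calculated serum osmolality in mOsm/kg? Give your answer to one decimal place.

Calculated osmolality = 2·Na + glucose + BUN/2.8
= 2·129 + 31.7 + 19/2.8
= 258 + 31.70 + 6.79
= 296.49 mOsm/kg

296.5 mOsm/kg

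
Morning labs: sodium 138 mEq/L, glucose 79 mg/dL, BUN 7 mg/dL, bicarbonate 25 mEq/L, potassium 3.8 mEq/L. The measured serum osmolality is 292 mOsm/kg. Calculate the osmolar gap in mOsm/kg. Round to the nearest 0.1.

9.1 mOsm/kg

Calculated osmolality = 2·Na + glucose/18 + BUN/2.8
= 2·138 + 79/18 + 7/2.8
= 276 + 4.39 + 2.50
= 282.89 mOsm/kg ≈ 282.9 mOsm/kg
Osmolar gap = measured − calculated = 292 − 282.9 = 9.1 mOsm/kg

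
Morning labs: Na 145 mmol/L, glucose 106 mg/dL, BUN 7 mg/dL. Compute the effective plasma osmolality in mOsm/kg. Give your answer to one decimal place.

Effective osmolality excludes urea (freely permeant across cell membranes):
2·Na + glucose/18
= 2·145 + 106/18
= 290 + 5.89
= 295.89 mOsm/kg

295.9 mOsm/kg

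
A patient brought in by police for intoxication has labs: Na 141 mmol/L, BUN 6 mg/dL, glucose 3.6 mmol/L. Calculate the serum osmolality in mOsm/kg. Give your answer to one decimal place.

287.7 mOsm/kg

Calculated osmolality = 2·Na + glucose + BUN/2.8
= 2·141 + 3.6 + 6/2.8
= 282 + 3.60 + 2.14
= 287.74 mOsm/kg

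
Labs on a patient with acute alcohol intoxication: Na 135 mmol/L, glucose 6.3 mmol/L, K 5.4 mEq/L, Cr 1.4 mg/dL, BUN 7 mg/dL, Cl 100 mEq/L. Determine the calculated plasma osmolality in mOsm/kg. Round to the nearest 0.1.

Calculated osmolality = 2·Na + glucose + BUN/2.8
= 2·135 + 6.3 + 7/2.8
= 270 + 6.30 + 2.50
= 278.8 mOsm/kg

278.8 mOsm/kg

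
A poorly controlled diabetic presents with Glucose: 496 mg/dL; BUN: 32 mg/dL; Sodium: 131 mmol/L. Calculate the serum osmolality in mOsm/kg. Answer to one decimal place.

Calculated osmolality = 2·Na + glucose/18 + BUN/2.8
= 2·131 + 496/18 + 32/2.8
= 262 + 27.56 + 11.43
= 300.99 mOsm/kg

301.0 mOsm/kg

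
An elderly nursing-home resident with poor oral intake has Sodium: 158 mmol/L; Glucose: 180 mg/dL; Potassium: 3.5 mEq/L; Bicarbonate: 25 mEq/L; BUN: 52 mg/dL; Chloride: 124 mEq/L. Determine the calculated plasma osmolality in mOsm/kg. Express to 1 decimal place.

Calculated osmolality = 2·Na + glucose/18 + BUN/2.8
= 2·158 + 180/18 + 52/2.8
= 316 + 10 + 18.57
= 344.57 mOsm/kg

344.6 mOsm/kg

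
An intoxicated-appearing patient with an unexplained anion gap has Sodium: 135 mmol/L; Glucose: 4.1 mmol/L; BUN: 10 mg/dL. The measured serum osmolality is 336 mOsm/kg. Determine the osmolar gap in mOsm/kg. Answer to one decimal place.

Calculated osmolality = 2·Na + glucose + BUN/2.8
= 2·135 + 4.1 + 10/2.8
= 270 + 4.10 + 3.57
= 277.67 mOsm/kg ≈ 277.7 mOsm/kg
Osmolar gap = measured − calculated = 336 − 277.7 = 58.3 mOsm/kg

58.3 mOsm/kg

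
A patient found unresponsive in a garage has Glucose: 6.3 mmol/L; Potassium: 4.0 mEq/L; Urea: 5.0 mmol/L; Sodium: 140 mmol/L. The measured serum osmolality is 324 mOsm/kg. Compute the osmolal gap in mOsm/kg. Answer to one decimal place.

Calculated osmolality = 2·Na + glucose + urea
= 2·140 + 6.3 + 5
= 280 + 6.30 + 5
= 291.3 mOsm/kg ≈ 291.3 mOsm/kg
Osmolar gap = measured − calculated = 324 − 291.3 = 32.7 mOsm/kg

32.7 mOsm/kg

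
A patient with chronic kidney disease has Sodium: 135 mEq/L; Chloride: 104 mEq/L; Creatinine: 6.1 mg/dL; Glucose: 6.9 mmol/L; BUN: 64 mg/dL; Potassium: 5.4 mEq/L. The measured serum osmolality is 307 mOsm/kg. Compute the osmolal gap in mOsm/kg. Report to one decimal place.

7.2 mOsm/kg

Calculated osmolality = 2·Na + glucose + BUN/2.8
= 2·135 + 6.9 + 64/2.8
= 270 + 6.90 + 22.86
= 299.76 mOsm/kg ≈ 299.8 mOsm/kg
Osmolar gap = measured − calculated = 307 − 299.8 = 7.2 mOsm/kg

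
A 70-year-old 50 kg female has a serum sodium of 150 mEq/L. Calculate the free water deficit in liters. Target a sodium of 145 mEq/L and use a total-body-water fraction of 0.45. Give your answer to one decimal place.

TBW = 0.45 · 50 = 22.5 L
Free water deficit = TBW · (Na/145 − 1)
= 22.5 · (150/145 − 1)
= 22.5 · 0.0345
= 0.78 L

0.8 L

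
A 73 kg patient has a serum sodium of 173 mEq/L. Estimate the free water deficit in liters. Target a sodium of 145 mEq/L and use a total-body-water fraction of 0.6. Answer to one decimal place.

8.5 L

TBW = 0.6 · 73 = 43.8 L
Free water deficit = TBW · (Na/145 − 1)
= 43.8 · (173/145 − 1)
= 43.8 · 0.1931
= 8.46 L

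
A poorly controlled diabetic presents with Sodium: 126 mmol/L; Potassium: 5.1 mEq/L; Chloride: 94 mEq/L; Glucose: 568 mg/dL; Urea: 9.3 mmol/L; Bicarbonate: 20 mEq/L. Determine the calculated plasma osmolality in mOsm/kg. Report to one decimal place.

Calculated osmolality = 2·Na + glucose/18 + urea
= 2·126 + 568/18 + 9.3
= 252 + 31.56 + 9.30
= 292.86 mOsm/kg

292.9 mOsm/kg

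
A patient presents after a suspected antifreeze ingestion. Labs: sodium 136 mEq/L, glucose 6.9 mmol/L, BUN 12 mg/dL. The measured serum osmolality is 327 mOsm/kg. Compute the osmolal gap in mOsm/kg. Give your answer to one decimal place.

Calculated osmolality = 2·Na + glucose + BUN/2.8
= 2·136 + 6.9 + 12/2.8
= 272 + 6.90 + 4.29
= 283.19 mOsm/kg ≈ 283.2 mOsm/kg
Osmolar gap = measured − calculated = 327 − 283.2 = 43.8 mOsm/kg

43.8 mOsm/kg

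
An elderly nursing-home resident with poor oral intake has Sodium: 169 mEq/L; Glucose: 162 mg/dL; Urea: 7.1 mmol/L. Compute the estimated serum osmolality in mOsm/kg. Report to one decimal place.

354.1 mOsm/kg

Calculated osmolality = 2·Na + glucose/18 + urea
= 2·169 + 162/18 + 7.1
= 338 + 9 + 7.10
= 354.1 mOsm/kg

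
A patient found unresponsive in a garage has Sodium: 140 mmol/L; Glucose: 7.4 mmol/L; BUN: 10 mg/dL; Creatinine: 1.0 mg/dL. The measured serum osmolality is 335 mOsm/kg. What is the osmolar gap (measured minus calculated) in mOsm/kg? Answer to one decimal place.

Calculated osmolality = 2·Na + glucose + BUN/2.8
= 2·140 + 7.4 + 10/2.8
= 280 + 7.40 + 3.57
= 290.97 mOsm/kg ≈ 291.0 mOsm/kg
Osmolar gap = measured − calculated = 335 − 291.0 = 44.0 mOsm/kg

44.0 mOsm/kg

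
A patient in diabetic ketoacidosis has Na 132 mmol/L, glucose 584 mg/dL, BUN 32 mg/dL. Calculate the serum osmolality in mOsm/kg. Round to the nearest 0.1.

Calculated osmolality = 2·Na + glucose/18 + BUN/2.8
= 2·132 + 584/18 + 32/2.8
= 264 + 32.44 + 11.43
= 307.87 mOsm/kg

307.9 mOsm/kg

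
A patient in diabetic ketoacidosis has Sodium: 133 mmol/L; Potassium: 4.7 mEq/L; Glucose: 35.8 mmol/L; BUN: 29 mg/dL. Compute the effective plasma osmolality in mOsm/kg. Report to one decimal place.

301.8 mOsm/kg

Effective osmolality excludes urea (freely permeant across cell membranes):
2·Na + glucose
= 2·133 + 35.8
= 266 + 35.8
= 301.8 mOsm/kg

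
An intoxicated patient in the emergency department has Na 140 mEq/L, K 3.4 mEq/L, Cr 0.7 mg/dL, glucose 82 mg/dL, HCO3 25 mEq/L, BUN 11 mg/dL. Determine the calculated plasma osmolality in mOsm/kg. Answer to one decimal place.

Calculated osmolality = 2·Na + glucose/18 + BUN/2.8
= 2·140 + 82/18 + 11/2.8
= 280 + 4.56 + 3.93
= 288.49 mOsm/kg

288.5 mOsm/kg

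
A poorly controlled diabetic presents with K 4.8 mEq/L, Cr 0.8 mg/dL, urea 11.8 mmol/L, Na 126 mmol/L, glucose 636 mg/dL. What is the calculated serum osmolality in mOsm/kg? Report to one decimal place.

299.1 mOsm/kg

Calculated osmolality = 2·Na + glucose/18 + urea
= 2·126 + 636/18 + 11.8
= 252 + 35.33 + 11.80
= 299.13 mOsm/kg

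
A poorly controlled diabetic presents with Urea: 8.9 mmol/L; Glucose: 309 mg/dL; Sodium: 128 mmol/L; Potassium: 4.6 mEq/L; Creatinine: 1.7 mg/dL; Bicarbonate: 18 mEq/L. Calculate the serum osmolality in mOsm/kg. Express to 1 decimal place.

Calculated osmolality = 2·Na + glucose/18 + urea
= 2·128 + 309/18 + 8.9
= 256 + 17.17 + 8.90
= 282.07 mOsm/kg

282.1 mOsm/kg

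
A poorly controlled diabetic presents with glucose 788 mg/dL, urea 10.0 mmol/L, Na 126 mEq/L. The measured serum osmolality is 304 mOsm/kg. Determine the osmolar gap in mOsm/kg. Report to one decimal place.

Calculated osmolality = 2·Na + glucose/18 + urea
= 2·126 + 788/18 + 10
= 252 + 43.78 + 10
= 305.78 mOsm/kg ≈ 305.8 mOsm/kg
Osmolar gap = measured − calculated = 304 − 305.8 = -1.8 mOsm/kg

-1.8 mOsm/kg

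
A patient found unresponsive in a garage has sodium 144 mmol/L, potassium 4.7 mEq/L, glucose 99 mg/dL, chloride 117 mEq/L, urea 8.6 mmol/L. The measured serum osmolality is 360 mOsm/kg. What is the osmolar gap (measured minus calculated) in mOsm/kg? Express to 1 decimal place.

57.9 mOsm/kg

Calculated osmolality = 2·Na + glucose/18 + urea
= 2·144 + 99/18 + 8.6
= 288 + 5.50 + 8.60
= 302.1 mOsm/kg ≈ 302.1 mOsm/kg
Osmolar gap = measured − calculated = 360 − 302.1 = 57.9 mOsm/kg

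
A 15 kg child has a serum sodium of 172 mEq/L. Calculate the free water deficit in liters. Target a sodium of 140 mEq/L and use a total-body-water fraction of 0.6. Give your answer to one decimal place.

2.1 L

TBW = 0.6 · 15 = 9 L
Free water deficit = TBW · (Na/140 − 1)
= 9 · (172/140 − 1)
= 9 · 0.2286
= 2.06 L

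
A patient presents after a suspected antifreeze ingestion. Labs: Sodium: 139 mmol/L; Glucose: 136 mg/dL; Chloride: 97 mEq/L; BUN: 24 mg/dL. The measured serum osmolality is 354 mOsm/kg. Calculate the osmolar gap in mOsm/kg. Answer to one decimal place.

Calculated osmolality = 2·Na + glucose/18 + BUN/2.8
= 2·139 + 136/18 + 24/2.8
= 278 + 7.56 + 8.57
= 294.13 mOsm/kg ≈ 294.1 mOsm/kg
Osmolar gap = measured − calculated = 354 − 294.1 = 59.9 mOsm/kg

59.9 mOsm/kg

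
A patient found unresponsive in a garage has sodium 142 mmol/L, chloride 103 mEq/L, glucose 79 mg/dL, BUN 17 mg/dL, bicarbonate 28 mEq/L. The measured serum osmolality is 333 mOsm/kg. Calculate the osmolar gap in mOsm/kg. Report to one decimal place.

38.5 mOsm/kg

Calculated osmolality = 2·Na + glucose/18 + BUN/2.8
= 2·142 + 79/18 + 17/2.8
= 284 + 4.39 + 6.07
= 294.46 mOsm/kg ≈ 294.5 mOsm/kg
Osmolar gap = measured − calculated = 333 − 294.5 = 38.5 mOsm/kg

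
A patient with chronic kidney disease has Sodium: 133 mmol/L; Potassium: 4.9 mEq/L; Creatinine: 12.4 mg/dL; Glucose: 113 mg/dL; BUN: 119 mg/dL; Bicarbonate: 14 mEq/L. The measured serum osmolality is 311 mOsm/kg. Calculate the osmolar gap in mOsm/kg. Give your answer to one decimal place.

Calculated osmolality = 2·Na + glucose/18 + BUN/2.8
= 2·133 + 113/18 + 119/2.8
= 266 + 6.28 + 42.50
= 314.78 mOsm/kg ≈ 314.8 mOsm/kg
Osmolar gap = measured − calculated = 311 − 314.8 = -3.8 mOsm/kg

-3.8 mOsm/kg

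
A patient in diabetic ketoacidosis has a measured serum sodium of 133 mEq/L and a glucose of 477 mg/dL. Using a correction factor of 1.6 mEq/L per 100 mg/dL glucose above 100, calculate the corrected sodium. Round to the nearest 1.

139 mEq/L

Corrected Na = measured Na + 1.6 · (glucose − 100)/100
= 133 + 1.6 · (477 − 100)/100
= 133 + 6
= 139 mEq/L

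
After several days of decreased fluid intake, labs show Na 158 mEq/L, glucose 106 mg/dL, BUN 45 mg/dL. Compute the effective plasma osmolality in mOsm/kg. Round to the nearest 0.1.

321.9 mOsm/kg

Effective osmolality excludes urea (freely permeant across cell membranes):
2·Na + glucose/18
= 2·158 + 106/18
= 316 + 5.89
= 321.89 mOsm/kg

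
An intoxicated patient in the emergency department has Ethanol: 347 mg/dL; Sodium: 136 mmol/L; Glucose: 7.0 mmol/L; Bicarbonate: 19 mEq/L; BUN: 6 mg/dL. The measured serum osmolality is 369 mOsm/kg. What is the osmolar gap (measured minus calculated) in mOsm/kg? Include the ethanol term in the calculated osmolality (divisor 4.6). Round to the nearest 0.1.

12.4 mOsm/kg

Calculated osmolality = 2·Na + glucose + BUN/2.8 + ethanol/4.6
= 2·136 + 7 + 6/2.8 + 347/4.6
= 272 + 7 + 2.14 + 75.43
= 356.57 mOsm/kg ≈ 356.6 mOsm/kg
Osmolar gap = measured − calculated = 369 − 356.6 = 12.4 mOsm/kg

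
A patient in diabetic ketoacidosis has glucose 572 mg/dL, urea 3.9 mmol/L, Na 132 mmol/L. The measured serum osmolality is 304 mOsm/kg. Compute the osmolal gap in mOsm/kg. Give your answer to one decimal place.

4.3 mOsm/kg

Calculated osmolality = 2·Na + glucose/18 + urea
= 2·132 + 572/18 + 3.9
= 264 + 31.78 + 3.90
= 299.68 mOsm/kg ≈ 299.7 mOsm/kg
Osmolar gap = measured − calculated = 304 − 299.7 = 4.3 mOsm/kg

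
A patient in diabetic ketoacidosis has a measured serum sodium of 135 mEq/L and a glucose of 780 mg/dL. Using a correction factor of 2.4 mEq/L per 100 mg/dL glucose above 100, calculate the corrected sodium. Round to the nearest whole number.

151 mEq/L

Corrected Na = measured Na + 2.4 · (glucose − 100)/100
= 135 + 2.4 · (780 − 100)/100
= 135 + 16.3
= 151.3 mEq/L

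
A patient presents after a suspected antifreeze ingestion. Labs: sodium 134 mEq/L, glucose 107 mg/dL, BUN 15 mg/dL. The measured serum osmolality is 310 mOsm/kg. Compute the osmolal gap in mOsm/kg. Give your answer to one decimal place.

30.7 mOsm/kg

Calculated osmolality = 2·Na + glucose/18 + BUN/2.8
= 2·134 + 107/18 + 15/2.8
= 268 + 5.94 + 5.36
= 279.3 mOsm/kg ≈ 279.3 mOsm/kg
Osmolar gap = measured − calculated = 310 − 279.3 = 30.7 mOsm/kg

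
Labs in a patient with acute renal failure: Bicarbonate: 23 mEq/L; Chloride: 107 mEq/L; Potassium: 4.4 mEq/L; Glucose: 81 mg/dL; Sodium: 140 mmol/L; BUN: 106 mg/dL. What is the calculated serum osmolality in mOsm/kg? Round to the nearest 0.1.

322.4 mOsm/kg

Calculated osmolality = 2·Na + glucose/18 + BUN/2.8
= 2·140 + 81/18 + 106/2.8
= 280 + 4.50 + 37.86
= 322.36 mOsm/kg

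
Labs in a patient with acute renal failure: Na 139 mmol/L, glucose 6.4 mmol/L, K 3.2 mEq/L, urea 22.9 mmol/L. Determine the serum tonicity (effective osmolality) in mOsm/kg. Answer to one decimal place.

284.4 mOsm/kg

Effective osmolality excludes urea (freely permeant across cell membranes):
2·Na + glucose
= 2·139 + 6.4
= 278 + 6.4
= 284.4 mOsm/kg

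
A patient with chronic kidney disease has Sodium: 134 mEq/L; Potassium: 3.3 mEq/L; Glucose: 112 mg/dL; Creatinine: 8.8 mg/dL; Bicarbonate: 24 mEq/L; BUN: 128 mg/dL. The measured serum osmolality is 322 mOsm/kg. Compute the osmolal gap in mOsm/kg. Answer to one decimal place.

2.1 mOsm/kg

Calculated osmolality = 2·Na + glucose/18 + BUN/2.8
= 2·134 + 112/18 + 128/2.8
= 268 + 6.22 + 45.71
= 319.93 mOsm/kg ≈ 319.9 mOsm/kg
Osmolar gap = measured − calculated = 322 − 319.9 = 2.1 mOsm/kg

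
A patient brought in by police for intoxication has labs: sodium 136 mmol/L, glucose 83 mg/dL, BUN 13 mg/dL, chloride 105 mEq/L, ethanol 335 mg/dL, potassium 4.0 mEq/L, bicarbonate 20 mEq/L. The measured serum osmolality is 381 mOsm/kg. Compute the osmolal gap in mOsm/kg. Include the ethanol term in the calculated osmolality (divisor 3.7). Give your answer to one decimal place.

Calculated osmolality = 2·Na + glucose/18 + BUN/2.8 + ethanol/3.7
= 2·136 + 83/18 + 13/2.8 + 335/3.7
= 272 + 4.61 + 4.64 + 90.54
= 371.79 mOsm/kg ≈ 371.8 mOsm/kg
Osmolar gap = measured − calculated = 381 − 371.8 = 9.2 mOsm/kg

9.2 mOsm/kg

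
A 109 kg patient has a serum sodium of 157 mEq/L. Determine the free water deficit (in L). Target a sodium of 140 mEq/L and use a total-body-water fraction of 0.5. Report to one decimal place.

TBW = 0.5 · 109 = 54.5 L
Free water deficit = TBW · (Na/140 − 1)
= 54.5 · (157/140 − 1)
= 54.5 · 0.1214
= 6.62 L

6.6 L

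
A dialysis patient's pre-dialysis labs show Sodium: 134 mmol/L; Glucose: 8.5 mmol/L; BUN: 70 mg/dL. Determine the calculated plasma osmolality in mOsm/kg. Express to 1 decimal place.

301.5 mOsm/kg

Calculated osmolality = 2·Na + glucose + BUN/2.8
= 2·134 + 8.5 + 70/2.8
= 268 + 8.50 + 25
= 301.5 mOsm/kg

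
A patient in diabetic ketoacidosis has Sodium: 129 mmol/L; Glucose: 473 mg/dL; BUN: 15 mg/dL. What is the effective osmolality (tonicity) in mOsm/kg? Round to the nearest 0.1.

Effective osmolality excludes urea (freely permeant across cell membranes):
2·Na + glucose/18
= 2·129 + 473/18
= 258 + 26.28
= 284.28 mOsm/kg

284.3 mOsm/kg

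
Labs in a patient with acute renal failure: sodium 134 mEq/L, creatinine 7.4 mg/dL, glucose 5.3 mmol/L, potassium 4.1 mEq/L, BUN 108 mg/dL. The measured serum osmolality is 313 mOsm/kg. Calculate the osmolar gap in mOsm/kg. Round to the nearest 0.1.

1.1 mOsm/kg

Calculated osmolality = 2·Na + glucose + BUN/2.8
= 2·134 + 5.3 + 108/2.8
= 268 + 5.30 + 38.57
= 311.87 mOsm/kg ≈ 311.9 mOsm/kg
Osmolar gap = measured − calculated = 313 − 311.9 = 1.1 mOsm/kg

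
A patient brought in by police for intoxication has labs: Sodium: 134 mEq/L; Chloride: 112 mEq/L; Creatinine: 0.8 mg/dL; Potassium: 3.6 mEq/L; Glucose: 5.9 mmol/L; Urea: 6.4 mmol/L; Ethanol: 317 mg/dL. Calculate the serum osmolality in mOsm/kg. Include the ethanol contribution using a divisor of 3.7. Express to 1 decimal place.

Calculated osmolality = 2·Na + glucose + urea + ethanol/3.7
= 2·134 + 5.9 + 6.4 + 317/3.7
= 268 + 5.90 + 6.40 + 85.68
= 365.98 mOsm/kg

366.0 mOsm/kg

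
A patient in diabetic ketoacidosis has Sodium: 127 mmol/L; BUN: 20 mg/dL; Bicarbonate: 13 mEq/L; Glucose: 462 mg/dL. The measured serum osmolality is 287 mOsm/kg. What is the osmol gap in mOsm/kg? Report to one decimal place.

Calculated osmolality = 2·Na + glucose/18 + BUN/2.8
= 2·127 + 462/18 + 20/2.8
= 254 + 25.67 + 7.14
= 286.81 mOsm/kg ≈ 286.8 mOsm/kg
Osmolar gap = measured − calculated = 287 − 286.8 = 0.2 mOsm/kg

0.2 mOsm/kg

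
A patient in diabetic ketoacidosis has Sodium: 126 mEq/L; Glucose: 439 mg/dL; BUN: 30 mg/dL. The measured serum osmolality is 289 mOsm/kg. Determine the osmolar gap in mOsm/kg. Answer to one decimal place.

Calculated osmolality = 2·Na + glucose/18 + BUN/2.8
= 2·126 + 439/18 + 30/2.8
= 252 + 24.39 + 10.71
= 287.1 mOsm/kg ≈ 287.1 mOsm/kg
Osmolar gap = measured − calculated = 289 − 287.1 = 1.9 mOsm/kg

1.9 mOsm/kg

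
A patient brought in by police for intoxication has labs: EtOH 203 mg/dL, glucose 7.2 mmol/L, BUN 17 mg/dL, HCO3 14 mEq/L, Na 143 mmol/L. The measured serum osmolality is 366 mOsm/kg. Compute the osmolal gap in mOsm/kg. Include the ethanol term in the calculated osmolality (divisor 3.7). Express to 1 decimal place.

Calculated osmolality = 2·Na + glucose + BUN/2.8 + ethanol/3.7
= 2·143 + 7.2 + 17/2.8 + 203/3.7
= 286 + 7.20 + 6.07 + 54.86
= 354.13 mOsm/kg ≈ 354.1 mOsm/kg
Osmolar gap = measured − calculated = 366 − 354.1 = 11.9 mOsm/kg

11.9 mOsm/kg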